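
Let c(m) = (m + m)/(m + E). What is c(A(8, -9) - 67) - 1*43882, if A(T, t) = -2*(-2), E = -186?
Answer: -3642164/83 ≈ -43882.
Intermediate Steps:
A(T, t) = 4
c(m) = 2*m/(-186 + m) (c(m) = (m + m)/(m - 186) = (2*m)/(-186 + m) = 2*m/(-186 + m))
c(A(8, -9) - 67) - 1*43882 = 2*(4 - 67)/(-186 + (4 - 67)) - 1*43882 = 2*(-63)/(-186 - 63) - 43882 = 2*(-63)/(-249) - 43882 = 2*(-63)*(-1/249) - 43882 = 42/83 - 43882 = -3642164/83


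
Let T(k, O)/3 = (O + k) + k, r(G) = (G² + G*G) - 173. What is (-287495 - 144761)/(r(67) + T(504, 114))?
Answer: -432256/12171 ≈ -35.515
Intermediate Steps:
r(G) = -173 + 2*G² (r(G) = (G² + G²) - 173 = 2*G² - 173 = -173 + 2*G²)
T(k, O) = 3*O + 6*k (T(k, O) = 3*((O + k) + k) = 3*(O + 2*k) = 3*O + 6*k)
(-287495 - 144761)/(r(67) + T(504, 114)) = (-287495 - 144761)/((-173 + 2*67²) + (3*114 + 6*504)) = -432256/((-173 + 2*4489) + (342 + 3024)) = -432256/((-173 + 8978) + 3366) = -432256/(8805 + 3366) = -432256/12171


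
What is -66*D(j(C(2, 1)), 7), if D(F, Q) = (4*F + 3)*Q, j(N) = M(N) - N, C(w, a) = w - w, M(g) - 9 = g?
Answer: -18018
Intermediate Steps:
M(g) = 9 + g
C(w, a) = 0
j(N) = 9 (j(N) = (9 + N) - N = 9)
D(F, Q) = Q*(3 + 4*F) (D(F, Q) = (3 + 4*F)*Q = Q*(3 + 4*F))
-66*D(j(C(2, 1)), 7) = -462*(3 + 4*9) = -462*(3 + 36) = -462*39 = -66*273 = -18018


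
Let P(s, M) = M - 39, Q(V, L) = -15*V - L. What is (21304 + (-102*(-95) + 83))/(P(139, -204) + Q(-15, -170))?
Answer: 31077/152 ≈ 204.45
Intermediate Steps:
Q(V, L) = -L - 15*V
P(s, M) = -39 + M
(21304 + (-102*(-95) + 83))/(P(139, -204) + Q(-15, -170)) = (21304 + (-102*(-95) + 83))/((-39 - 204) + (-1*(-170) - 15*(-15))) = (21304 + (9690 + 83))/(-243 + (170 + 225)) = (21304 + 9773)/(-243 + 395) = 31077/152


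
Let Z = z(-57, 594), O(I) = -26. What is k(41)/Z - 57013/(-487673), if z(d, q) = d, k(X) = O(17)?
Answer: 838381/1463019 ≈ 0.57305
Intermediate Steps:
k(X) = -26
Z = -57
k(41)/Z - 57013/(-487673) = -26/(-57) - 57013/(-487673) = -26*(-1/57) - 57013*(-1/487673) = 26/57 + 57013/487673 = 838381/1463019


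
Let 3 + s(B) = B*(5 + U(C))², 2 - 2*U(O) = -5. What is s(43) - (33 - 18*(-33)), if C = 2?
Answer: 9907/4 ≈ 2476.8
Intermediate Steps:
U(O) = 7/2 (U(O) = 1 - ½*(-5) = 1 + 5/2 = 7/2)
s(B) = -3 + 289*B/4 (s(B) = -3 + B*(5 + 7/2)² = -3 + B*(17/2)² = -3 + B*(289/4) = -3 + 289*B/4)
s(43) - (33 - 18*(-33)) = (-3 + (289/4)*43) - (33 - 18*(-33)) = (-3 + 12427/4) - (33 + 594) = 12415/4 - 1*627 = 12415/4 - 627 = 9907/4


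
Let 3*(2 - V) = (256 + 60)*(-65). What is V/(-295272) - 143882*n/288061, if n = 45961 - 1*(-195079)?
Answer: -15360635833100893/127584521388 ≈ -1.2040e+5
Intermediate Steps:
V = 20546/3 (V = 2 - (256 + 60)*(-65)/3 = 2 - 316*(-65)/3 = 2 - ⅓*(-20540) = 2 + 20540/3 = 20546/3 ≈ 6848.7)
n = 241040 (n = 45961 + 195079 = 241040)
V/(-295272) - 143882*n/288061 = (20546/3)/(-295272) - 143882/(288061/241040) = (20546/3)*(-1/295272) - 143882/(288061*(1/241040)) = -10273/442908 - 143882/288061/241040 = -10273/442908 - 143882*241040/288061 = -10273/442908 - 34681317280/288061 = -15360635833100893/127584521388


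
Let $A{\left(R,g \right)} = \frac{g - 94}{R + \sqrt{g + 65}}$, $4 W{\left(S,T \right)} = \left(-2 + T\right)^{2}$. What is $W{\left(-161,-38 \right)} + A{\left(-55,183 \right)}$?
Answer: $\frac{1105905}{2777} - \frac{178 \sqrt{62}}{2777} \approx 397.73$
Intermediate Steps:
$W{\left(S,T \right)} = \frac{\left(-2 + T\right)^{2}}{4}$
$A{\left(R,g \right)} = \frac{-94 + g}{R + \sqrt{65 + g}}$
$W{\left(-161,-38 \right)} + A{\left(-55,183 \right)} = \frac{\left(-2 - 38\right)^{2}}{4} + \frac{-94 + 183}{-55 + \sqrt{65 + 183}} = \frac{\left(-40\right)^{2}}{4} + \frac{1}{-55 + \sqrt{248}} \cdot 89 = \frac{1}{4} \cdot 1600 + \frac{1}{-55 + 2 \sqrt{62}} \cdot 89 = 400 + \frac{89}{-55 + 2 \sqrt{62}}$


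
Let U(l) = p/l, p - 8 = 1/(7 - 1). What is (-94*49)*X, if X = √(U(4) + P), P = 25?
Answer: -2303*√3894/6 ≈ -23952.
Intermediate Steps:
p = 49/6 (p = 8 + 1/(7 - 1) = 8 + 1/6 = 8 + ⅙ = 49/6 ≈ 8.1667)
U(l) = 49/(6*l)
X = √3894/12 (X = √((49/6)/4 + 25) = √((49/6)*(¼) + 25) = √(49/24 + 25) = √(649/24) = √3894/12 ≈ 5.2002)
(-94*49)*X = (-94*49)*(√3894/12) = -2303*√3894/6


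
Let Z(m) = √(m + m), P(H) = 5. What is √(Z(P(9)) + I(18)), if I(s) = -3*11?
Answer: √(-33 + √10) ≈ 5.4624*I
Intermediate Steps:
I(s) = -33
Z(m) = √2*√m (Z(m) = √(2*m) = √2*√m)
√(Z(P(9)) + I(18)) = √(√2*√5 - 33) = √(√10 - 33) = √(-33 + √10)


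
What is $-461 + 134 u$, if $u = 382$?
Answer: $50727$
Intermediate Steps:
$-461 + 134 u = -461 + 134 \cdot 382 = -461 + 51188 = 50727$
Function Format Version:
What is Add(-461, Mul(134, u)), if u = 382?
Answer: 50727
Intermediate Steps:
Add(-461, Mul(134, u)) = Add(-461, Mul(134, 382)) = Add(-461, 51188) = 50727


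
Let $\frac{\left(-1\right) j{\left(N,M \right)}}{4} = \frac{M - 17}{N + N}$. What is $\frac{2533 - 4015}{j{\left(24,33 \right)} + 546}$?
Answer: $- \frac{117}{43} \approx -2.7209$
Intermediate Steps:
$j{\left(N,M \right)} = - \frac{2 \left(-17 + M\right)}{N}$ ($j{\left(N,M \right)} = - 4 \frac{M - 17}{N + N} = - 4 \frac{-17 + M}{2 N} = - \frac{2 \left(-17 + M\right)}{N}$)
$\frac{2533 - 4015}{j{\left(24,33 \right)} + 546} = \frac{2533 - 4015}{\frac{2 \left(17 - 33\right)}{24} + 546} = - \frac{1482}{2 \cdot \frac{1}{24} \left(17 - 33\right) + 546} = - \frac{1482}{2 \cdot \frac{1}{24} \left(-16\right) + 546} = - \frac{1482}{- \frac{4}{3} + 546} = - \frac{1482}{\frac{1634}{3}} = \left(-1482\right) \frac{3}{1634} = - \frac{117}{43}$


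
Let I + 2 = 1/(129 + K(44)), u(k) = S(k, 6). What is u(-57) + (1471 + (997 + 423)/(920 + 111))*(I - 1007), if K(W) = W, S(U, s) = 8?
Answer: -264978246772/178363 ≈ -1.4856e+6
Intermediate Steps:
u(k) = 8
I = -345/173 (I = -2 + 1/(129 + 44) = -2 + 1/173 = -345/173 ≈ -1.9942)
u(-57) + (1471 + (997 + 423)/(920 + 111))*(I - 1007) = 8 + (1471 + (997 + 423)/(920 + 111))*(-345/173 - 1007) = 8 + (1471 + 1420/1031)*(-174556/173) = 8 + (1518021/1031)*(-174556/173) = 8 - 264979673676/178363 = -264978246772/178363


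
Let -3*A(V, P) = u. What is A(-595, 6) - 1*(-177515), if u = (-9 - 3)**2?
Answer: 177467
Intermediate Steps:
u = 144 (u = (-12)**2 = 144)
A(V, P) = -48 (A(V, P) = -1/3*144 = -48)
A(-595, 6) - 1*(-177515) = -48 - 1*(-177515) = -48 + 177515 = 177467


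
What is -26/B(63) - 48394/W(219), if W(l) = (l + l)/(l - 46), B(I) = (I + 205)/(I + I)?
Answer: -280646788/14673 ≈ -19127.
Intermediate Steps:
B(I) = (205 + I)/(2*I) (B(I) = (205 + I)/((2*I)) = (205 + I)*(1/(2*I)) = (205 + I)/(2*I))
W(l) = 2*l/(-46 + l) (W(l) = (2*l)/(-46 + l) = 2*l/(-46 + l))
-26/B(63) - 48394/W(219) = -26*126/(205 + 63) - 48394/(2*219/(-46 + 219)) = -26/((1/2)*(1/63)*268) - 48394/(2*219/173) = -26/134/63 - 48394/(2*219*(1/173)) = -26*63/134 - 48394/438/173 = -819/67 - 48394*173/438 = -819/67 - 4186081/219 = -280646788/14673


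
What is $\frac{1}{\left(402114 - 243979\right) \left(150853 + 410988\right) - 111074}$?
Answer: $\frac{1}{88846615461} \approx 1.1255 \cdot 10^{-11}$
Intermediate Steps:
$\frac{1}{\left(402114 - 243979\right) \left(150853 + 410988\right) - 111074} = \frac{1}{158135 \cdot 561841 - 111074} = \frac{1}{88846726535 - 111074} = \frac{1}{88846615461}$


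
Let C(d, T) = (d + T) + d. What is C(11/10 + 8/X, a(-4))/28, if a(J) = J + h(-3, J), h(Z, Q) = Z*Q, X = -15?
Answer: 137/420 ≈ 0.32619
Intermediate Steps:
h(Z, Q) = Q*Z
a(J) = -2*J (a(J) = J + J*(-3) = J - 3*J = -2*J)
C(d, T) = T + 2*d (C(d, T) = (T + d) + d = T + 2*d)
C(11/10 + 8/X, a(-4))/28 = (-2*(-4) + 2*(11/10 + 8/(-15)))/28 = (8 + 2*(11*(⅒) + 8*(-1/15)))*(1/28) = (8 + 2*(11/10 - 8/15))*(1/28) = (8 + 2*(17/30))*(1/28) = (8 + 17/15)*(1/28) = (137/15)*(1/28) = 137/420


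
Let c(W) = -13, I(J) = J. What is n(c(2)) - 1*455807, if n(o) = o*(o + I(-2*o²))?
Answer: -451244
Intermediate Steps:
n(o) = o*(o - 2*o²)
n(c(2)) - 1*455807 = (-13)²*(1 - 2*(-13)) - 1*455807 = 169*(1 + 26) - 455807 = 169*27 - 455807 = 4563 - 455807 = -451244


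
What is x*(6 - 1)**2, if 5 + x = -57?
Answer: -1550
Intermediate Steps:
x = -62 (x = -5 - 57 = -62)
x*(6 - 1)**2 = -62*(6 - 1)**2 = -62*5**2 = -62*25 = -1550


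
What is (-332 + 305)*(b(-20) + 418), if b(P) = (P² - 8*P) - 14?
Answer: -26028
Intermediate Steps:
b(P) = -14 + P² - 8*P
(-332 + 305)*(b(-20) + 418) = (-332 + 305)*((-14 + (-20)² - 8*(-20)) + 418) = -27*((-14 + 400 + 160) + 418) = -27*(546 + 418) = -27*964 = -26028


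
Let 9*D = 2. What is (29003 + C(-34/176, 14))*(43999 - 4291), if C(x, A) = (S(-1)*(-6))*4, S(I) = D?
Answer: 1151439348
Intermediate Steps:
D = 2/9 (D = (⅑)*2 = 2/9 ≈ 0.22222)
S(I) = 2/9
C(x, A) = -16/3 (C(x, A) = ((2/9)*(-6))*4 = -4/3*4 = -16/3)
(29003 + C(-34/176, 14))*(43999 - 4291) = (29003 - 16/3)*(43999 - 4291) = (86993/3)*39708 = 1151439348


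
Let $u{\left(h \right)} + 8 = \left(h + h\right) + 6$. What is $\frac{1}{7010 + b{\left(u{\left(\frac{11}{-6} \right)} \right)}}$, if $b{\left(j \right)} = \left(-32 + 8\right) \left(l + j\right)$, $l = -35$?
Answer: $\frac{1}{7986} \approx 0.00012522$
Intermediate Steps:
$u{\left(h \right)} = -2 + 2 h$ ($u{\left(h \right)} = -8 + \left(\left(h + h\right) + 6\right) = -8 + \left(2 h + 6\right) = -8 + \left(6 + 2 h\right) = -2 + 2 h$)
$b{\left(j \right)} = 840 - 24 j$ ($b{\left(j \right)} = \left(-32 + 8\right) \left(-35 + j\right) = - 24 \left(-35 + j\right) = 840 - 24 j$)
$\frac{1}{7010 + b{\left(u{\left(\frac{11}{-6} \right)} \right)}} = \frac{1}{7010 + \left(840 - 24 \left(-2 + 2 \frac{11}{-6}\right)\right)} = \frac{1}{7010 + \left(840 - 24 \left(-2 + 2 \cdot 11 \left(- \frac{1}{6}\right)\right)\right)} = \frac{1}{7010 + \left(840 - 24 \left(-2 + 2 \left(- \frac{11}{6}\right)\right)\right)} = \frac{1}{7010 + \left(840 - 24 \left(-2 - \frac{11}{3}\right)\right)} = \frac{1}{7010 + \left(840 - -136\right)} = \frac{1}{7010 + \left(840 + 136\right)} = \frac{1}{7010 + 976} = \frac{1}{7986}$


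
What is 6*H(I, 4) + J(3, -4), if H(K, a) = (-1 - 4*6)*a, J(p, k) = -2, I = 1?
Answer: -602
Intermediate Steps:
H(K, a) = -25*a (H(K, a) = (-1 - 24)*a = -25*a)
6*H(I, 4) + J(3, -4) = 6*(-25*4) - 2 = 6*(-100) - 2 = -600 - 2 = -602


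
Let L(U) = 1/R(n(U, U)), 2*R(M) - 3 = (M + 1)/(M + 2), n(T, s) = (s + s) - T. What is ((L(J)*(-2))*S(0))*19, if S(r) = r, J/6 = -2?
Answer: 0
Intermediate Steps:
J = -12 (J = 6*(-2) = -12)
n(T, s) = -T + 2*s (n(T, s) = 2*s - T = -T + 2*s)
R(M) = 3/2 + (1 + M)/(2*(2 + M)) (R(M) = 3/2 + ((M + 1)/(M + 2))/2 = 3/2 + ((1 + M)/(2 + M))/2 = 3/2 + (1 + M)/(2*(2 + M)))
L(U) = 2*(2 + U)/(7 + 4*U) (L(U) = 1/((7 + 4*(-U + 2*U))/(2*(2 + (-U + 2*U)))) = 1/((7 + 4*U)/(2*(2 + U))) = 2*(2 + U)/(7 + 4*U))
((L(J)*(-2))*S(0))*19 = (((2*(2 - 12)/(7 + 4*(-12)))*(-2))*0)*19 = (((2*(-10)/(7 - 48))*(-2))*0)*19 = (((2*(-10)/(-41))*(-2))*0)*19 = (((2*(-1/41)*(-10))*(-2))*0)*19 = (((20/41)*(-2))*0)*19 = -40/41*0*19 = 0*19 = 0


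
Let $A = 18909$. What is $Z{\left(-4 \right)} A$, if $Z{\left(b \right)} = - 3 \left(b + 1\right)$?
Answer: $170181$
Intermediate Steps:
$Z{\left(b \right)} = -3 - 3 b$ ($Z{\left(b \right)} = - 3 \left(1 + b\right) = -3 - 3 b$)
$Z{\left(-4 \right)} A = \left(-3 - -12\right) 18909 = \left(-3 + 12\right) 18909 = 9 \cdot 18909 = 170181$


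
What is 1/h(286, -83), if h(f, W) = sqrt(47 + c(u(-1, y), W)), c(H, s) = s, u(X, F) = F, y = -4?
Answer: -I/6 ≈ -0.16667*I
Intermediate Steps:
h(f, W) = sqrt(47 + W)
1/h(286, -83) = 1/(sqrt(47 - 83)) = 1/(sqrt(-36)) = 1/(6*I) = -I/6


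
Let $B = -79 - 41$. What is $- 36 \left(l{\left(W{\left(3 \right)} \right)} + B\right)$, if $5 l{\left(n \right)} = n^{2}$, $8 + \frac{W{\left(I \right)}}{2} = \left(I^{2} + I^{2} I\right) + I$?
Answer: $- \frac{116784}{5} \approx -23357.0$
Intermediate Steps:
$B = -120$ ($B = -79 - 41 = -120$)
$W{\left(I \right)} = -16 + 2 I + 2 I^{2} + 2 I^{3}$ ($W{\left(I \right)} = -16 + 2 \left(\left(I^{2} + I^{2} I\right) + I\right) = -16 + 2 \left(\left(I^{2} + I^{3}\right) + I\right) = -16 + 2 \left(I + I^{2} + I^{3}\right) = -16 + \left(2 I + 2 I^{2} + 2 I^{3}\right) = -16 + 2 I + 2 I^{2} + 2 I^{3}$)
$l{\left(n \right)} = \frac{n^{2}}{5}$
$- 36 \left(l{\left(W{\left(3 \right)} \right)} + B\right) = - 36 \left(\frac{\left(-16 + 2 \cdot 3 + 2 \cdot 3^{2} + 2 \cdot 3^{3}\right)^{2}}{5} - 120\right) = - 36 \left(\frac{\left(-16 + 6 + 2 \cdot 9 + 2 \cdot 27\right)^{2}}{5} - 120\right) = - 36 \left(\frac{\left(-16 + 6 + 18 + 54\right)^{2}}{5} - 120\right) = - 36 \left(\frac{62^{2}}{5} - 120\right) = - 36 \left(\frac{1}{5} \cdot 3844 - 120\right) = - 36 \left(\frac{3844}{5} - 120\right) = \left(-36\right) \frac{3244}{5} = - \frac{116784}{5}$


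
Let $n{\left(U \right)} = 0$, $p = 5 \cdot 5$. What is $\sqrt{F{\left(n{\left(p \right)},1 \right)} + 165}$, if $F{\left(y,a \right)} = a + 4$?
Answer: $\sqrt{170} \approx 13.038$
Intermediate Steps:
$p = 25$
$F{\left(y,a \right)} = 4 + a$
$\sqrt{F{\left(n{\left(p \right)},1 \right)} + 165} = \sqrt{\left(4 + 1\right) + 165} = \sqrt{5 + 165} = \sqrt{170}$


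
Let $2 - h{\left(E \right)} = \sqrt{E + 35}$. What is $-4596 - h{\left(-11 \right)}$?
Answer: $-4598 + 2 \sqrt{6} \approx -4593.1$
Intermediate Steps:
$h{\left(E \right)} = 2 - \sqrt{35 + E}$ ($h{\left(E \right)} = 2 - \sqrt{E + 35} = 2 - \sqrt{35 + E}$)
$-4596 - h{\left(-11 \right)} = -4596 - \left(2 - \sqrt{35 - 11}\right) = -4596 - \left(2 - \sqrt{24}\right) = -4596 - \left(2 - 2 \sqrt{6}\right) = -4598 + 2 \sqrt{6}$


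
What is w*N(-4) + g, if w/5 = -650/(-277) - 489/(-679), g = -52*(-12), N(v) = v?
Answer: 105827732/188083 ≈ 562.67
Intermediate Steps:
g = 624
w = 2884015/188083 (w = 5*(-650/(-277) - 489/(-679)) = 5*(-650*(-1/277) - 489*(-1/679)) = 5*(650/277 + 489/679) = 5*(576803/188083) = 2884015/188083 ≈ 15.334)
w*N(-4) + g = (2884015/188083)*(-4) + 624 = -11536060/188083 + 624 = 105827732/188083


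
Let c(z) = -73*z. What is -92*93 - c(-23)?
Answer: -10235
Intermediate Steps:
-92*93 - c(-23) = -92*93 - (-73)*(-23) = -8556 - 1*1679 = -8556 - 1679 = -10235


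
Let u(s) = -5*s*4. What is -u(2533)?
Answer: 50660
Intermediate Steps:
u(s) = -20*s
-u(2533) = -(-20)*2533 = -1*(-50660) = 50660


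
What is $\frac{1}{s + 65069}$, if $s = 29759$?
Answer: $\frac{1}{94828} \approx 1.0545 \cdot 10^{-5}$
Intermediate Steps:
$\frac{1}{s + 65069} = \frac{1}{29759 + 65069} = \frac{1}{94828}$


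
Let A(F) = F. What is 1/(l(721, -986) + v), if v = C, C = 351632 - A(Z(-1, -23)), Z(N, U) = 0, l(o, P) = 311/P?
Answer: 986/346708841 ≈ 2.8439e-6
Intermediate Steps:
C = 351632 (C = 351632 - 1*0 = 351632 + 0 = 351632)
v = 351632
1/(l(721, -986) + v) = 1/(311/(-986) + 351632) = 1/(311*(-1/986) + 351632) = 1/(-311/986 + 351632) = 1/(346708841/986) = 986/346708841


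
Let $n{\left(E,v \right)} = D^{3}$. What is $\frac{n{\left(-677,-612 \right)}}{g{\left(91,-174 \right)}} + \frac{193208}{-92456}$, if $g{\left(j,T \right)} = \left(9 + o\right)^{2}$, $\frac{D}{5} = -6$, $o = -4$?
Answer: $- \frac{12505711}{11557} \approx -1082.1$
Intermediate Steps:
$D = -30$ ($D = 5 \left(-6\right) = -30$)
$g{\left(j,T \right)} = 25$ ($g{\left(j,T \right)} = \left(9 - 4\right)^{2} = 5^{2} = 25$)
$n{\left(E,v \right)} = -27000$ ($n{\left(E,v \right)} = \left(-30\right)^{3} = -27000$)
$\frac{n{\left(-677,-612 \right)}}{g{\left(91,-174 \right)}} + \frac{193208}{-92456} = - \frac{27000}{25} + \frac{193208}{-92456} = \left(-27000\right) \frac{1}{25} + 193208 \left(- \frac{1}{92456}\right) = -1080 - \frac{24151}{11557} = - \frac{12505711}{11557}$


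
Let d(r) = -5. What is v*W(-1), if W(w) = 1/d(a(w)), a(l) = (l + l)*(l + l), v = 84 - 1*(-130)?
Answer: -214/5 ≈ -42.800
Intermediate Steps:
v = 214 (v = 84 + 130 = 214)
a(l) = 4*l**2 (a(l) = (2*l)*(2*l) = 4*l**2)
W(w) = -1/5 (W(w) = 1/(-5) = -1/5)
v*W(-1) = 214*(-1/5) = -214/5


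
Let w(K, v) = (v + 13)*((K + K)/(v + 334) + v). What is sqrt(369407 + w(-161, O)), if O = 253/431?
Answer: sqrt(359538374252097439)/986559 ≈ 607.78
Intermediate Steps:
O = 253/431 (O = 253*(1/431) = 253/431 ≈ 0.58701)
w(K, v) = (13 + v)*(v + 2*K/(334 + v)) (w(K, v) = (13 + v)*((2*K)/(334 + v) + v) = (13 + v)*(2*K/(334 + v) + v) = (13 + v)*(v + 2*K/(334 + v)))
sqrt(369407 + w(-161, O)) = sqrt(369407 + ((253/431)**3 + 26*(-161) + 347*(253/431)**2 + 4342*(253/431) + 2*(-161)*(253/431))/(334 + 253/431)) = sqrt(369407 + (16194277/80062991 - 4186 + 347*(64009/185761) + 1098526/431 - 81466/431)/(144207/431)) = sqrt(369407 + 431*(16194277/80062991 - 4186 + 22211123/185761 + 1098526/431 - 81466/431)/144207) = sqrt(369407 + (431/144207)*(-136624409376/80062991)) = sqrt(369407 - 6505924256/1275620787) = sqrt(471216742139053/1275620787) = sqrt(359538374252097439)/986559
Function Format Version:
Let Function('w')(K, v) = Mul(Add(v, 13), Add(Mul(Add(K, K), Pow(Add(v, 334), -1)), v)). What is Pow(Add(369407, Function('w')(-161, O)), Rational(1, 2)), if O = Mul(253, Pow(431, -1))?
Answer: Mul(Rational(1, 986559), Pow(359538374252097439, Rational(1, 2))) ≈ 607.78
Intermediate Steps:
O = Rational(253, 431) (O = Mul(253, Rational(1, 431)) = Rational(253, 431) ≈ 0.58701)
Function('w')(K, v) = Mul(Add(13, v), Add(v, Mul(2, K, Pow(Add(334, v), -1)))) (Function('w')(K, v) = Mul(Add(13, v), Add(Mul(Mul(2, K), Pow(Add(334, v), -1)), v)) = Mul(Add(13, v), Add(Mul(2, K, Pow(Add(334, v), -1)), v)) = Mul(Add(13, v), Add(v, Mul(2, K, Pow(Add(334, v), -1)))))
Pow(Add(369407, Function('w')(-161, O)), Rational(1, 2)) = Pow(Add(369407, Mul(Pow(Add(334, Rational(253, 431)), -1), Add(Pow(Rational(253, 431), 3), Mul(26, -161), Mul(347, Pow(Rational(253, 431), 2)), Mul(4342, Rational(253, 431)), Mul(2, -161, Rational(253, 431))))), Rational(1, 2)) = Pow(Add(369407, Mul(Pow(Rational(144207, 431), -1), Add(Rational(16194277, 80062991), -4186, Mul(347, Rational(64009, 185761)), Rational(1098526, 431), Rational(-81466, 431)))), Rational(1, 2)) = Pow(Add(369407, Mul(Rational(431, 144207), Add(Rational(16194277, 80062991), -4186, Rational(22211123, 185761), Rational(1098526, 431), Rational(-81466, 431)))), Rational(1, 2)) = Pow(Add(369407, Mul(Rational(431, 144207), Rational(-136624409376, 80062991))), Rational(1, 2)) = Pow(Add(369407, Rational(-6505924256, 1275620787)), Rational(1, 2)) = Pow(Rational(471216742139053, 1275620787), Rational(1, 2)) = Mul(Rational(1, 986559), Pow(359538374252097439, Rational(1, 2)))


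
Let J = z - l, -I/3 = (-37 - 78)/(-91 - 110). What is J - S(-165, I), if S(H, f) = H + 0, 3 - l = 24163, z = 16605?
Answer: 40930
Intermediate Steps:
I = -115/67 (I = -3*(-37 - 78)/(-91 - 110) = -(-345)/(-201) = -(-345)*(-1)/201 = -3*115/201 = -115/67 ≈ -1.7164)
l = -24160 (l = 3 - 1*24163 = 3 - 24163 = -24160)
S(H, f) = H
J = 40765 (J = 16605 - 1*(-24160) = 16605 + 24160 = 40765)
J - S(-165, I) = 40765 - 1*(-165) = 40765 + 165 = 40930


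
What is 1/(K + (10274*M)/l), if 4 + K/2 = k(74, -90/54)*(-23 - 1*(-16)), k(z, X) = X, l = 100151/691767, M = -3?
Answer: -300453/63960320476 ≈ -4.6975e-6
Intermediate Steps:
l = 100151/691767 (l = 100151*(1/691767) = 100151/691767 ≈ 0.14478)
K = 46/3 (K = -8 + 2*((-90/54)*(-23 - 1*(-16))) = -8 + 2*((-90*1/54)*(-23 + 16)) = -8 + 2*(-5/3*(-7)) = -8 + 2*(35/3) = -8 + 70/3 = 46/3 ≈ 15.333)
1/(K + (10274*M)/l) = 1/(46/3 + (10274*(-3))/(100151/691767)) = 1/(46/3 - 30822*691767/100151) = 1/(46/3 - 21321642474/100151) = 1/(-63960320476/300453) = -300453/63960320476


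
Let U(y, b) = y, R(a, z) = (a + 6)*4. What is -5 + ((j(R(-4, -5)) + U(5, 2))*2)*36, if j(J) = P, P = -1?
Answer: 283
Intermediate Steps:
R(a, z) = 24 + 4*a (R(a, z) = (6 + a)*4 = 24 + 4*a)
j(J) = -1
-5 + ((j(R(-4, -5)) + U(5, 2))*2)*36 = -5 + ((-1 + 5)*2)*36 = -5 + (4*2)*36 = -5 + 8*36 = -5 + 288 = 283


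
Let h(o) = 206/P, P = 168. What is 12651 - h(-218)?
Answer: 1062581/84 ≈ 12650.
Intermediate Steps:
h(o) = 103/84 (h(o) = 206/168 = 206*(1/168) = 103/84)
12651 - h(-218) = 12651 - 1*103/84 = 12651 - 103/84 = 1062581/84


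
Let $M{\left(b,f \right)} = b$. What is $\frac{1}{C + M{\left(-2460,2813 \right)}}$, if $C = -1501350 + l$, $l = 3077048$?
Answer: $\frac{1}{1573238} \approx 6.3563 \cdot 10^{-7}$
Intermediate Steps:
$C = 1575698$ ($C = -1501350 + 3077048 = 1575698$)
$\frac{1}{C + M{\left(-2460,2813 \right)}} = \frac{1}{1575698 - 2460} = \frac{1}{1573238}$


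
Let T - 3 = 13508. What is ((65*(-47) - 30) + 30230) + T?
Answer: 40656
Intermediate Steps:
T = 13511 (T = 3 + 13508 = 13511)
((65*(-47) - 30) + 30230) + T = ((65*(-47) - 30) + 30230) + 13511 = ((-3055 - 30) + 30230) + 13511 = (-3085 + 30230) + 13511 = 27145 + 13511 = 40656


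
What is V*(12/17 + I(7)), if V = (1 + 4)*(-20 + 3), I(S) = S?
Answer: -655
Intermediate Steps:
V = -85 (V = 5*(-17) = -85)
V*(12/17 + I(7)) = -85*(12/17 + 7) = -85*131/17 = -655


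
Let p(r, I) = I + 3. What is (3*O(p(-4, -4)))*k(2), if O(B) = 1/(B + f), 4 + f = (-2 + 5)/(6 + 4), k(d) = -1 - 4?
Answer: 150/47 ≈ 3.1915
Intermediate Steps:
k(d) = -5
p(r, I) = 3 + I
f = -37/10 (f = -4 + (-2 + 5)/(6 + 4) = -4 + 3/10 = -37/10 ≈ -3.7000)
O(B) = 1/(-37/10 + B) (O(B) = 1/(B - 37/10) = 1/(-37/10 + B))
(3*O(p(-4, -4)))*k(2) = (3*(10/(-37 + 10*(3 - 4))))*(-5) = (3*(10/(-37 + 10*(-1))))*(-5) = (3*(10/(-37 - 10)))*(-5) = (3*(10/(-47)))*(-5) = (3*(10*(-1/47)))*(-5) = (3*(-10/47))*(-5) = -30/47*(-5) = 150/47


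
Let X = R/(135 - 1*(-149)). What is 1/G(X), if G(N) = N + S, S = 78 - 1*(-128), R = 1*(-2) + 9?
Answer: 284/58511 ≈ 0.0048538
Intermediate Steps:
R = 7 (R = -2 + 9 = 7)
S = 206 (S = 78 + 128 = 206)
X = 7/284 (X = 7/(135 - 1*(-149)) = 7/(135 + 149) = 7/284 ≈ 0.024648)
G(N) = 206 + N (G(N) = N + 206 = 206 + N)
1/G(X) = 1/(206 + 7/284) = 1/(58511/284) = 284/58511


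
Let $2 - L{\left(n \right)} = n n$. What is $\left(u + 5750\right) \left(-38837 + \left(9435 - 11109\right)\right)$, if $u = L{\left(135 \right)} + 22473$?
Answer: $-405110000$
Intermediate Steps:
$L{\left(n \right)} = 2 - n^{2}$ ($L{\left(n \right)} = 2 - n n = 2 - n^{2}$)
$u = 4250$ ($u = \left(2 - 135^{2}\right) + 22473 = \left(2 - 18225\right) + 22473 = -18223 + 22473 = 4250$)
$\left(u + 5750\right) \left(-38837 + \left(9435 - 11109\right)\right) = \left(4250 + 5750\right) \left(-38837 + \left(9435 - 11109\right)\right) = 10000 \left(-38837 - 1674\right) = 10000 \left(-40511\right) = -405110000$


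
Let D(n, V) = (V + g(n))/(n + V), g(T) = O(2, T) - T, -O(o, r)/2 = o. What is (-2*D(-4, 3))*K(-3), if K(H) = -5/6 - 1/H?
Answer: -3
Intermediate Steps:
O(o, r) = -2*o
g(T) = -4 - T (g(T) = -2*2 - T = -4 - T)
K(H) = -5/6 - 1/H (K(H) = -5*1/6 - 1/H = -5/6 - 1/H)
D(n, V) = (-4 + V - n)/(V + n) (D(n, V) = (V + (-4 - n))/(n + V) = (-4 + V - n)/(V + n))
(-2*D(-4, 3))*K(-3) = (-2*(-4 + 3 - 1*(-4))/(3 - 4))*(-5/6 - 1/(-3)) = (-2*(-4 + 3 + 4)/(-1))*(-5/6 - 1*(-1/3)) = (-(-2)*3)*(-5/6 + 1/3) = -2*(-3)*(-1/2) = 6*(-1/2) = -3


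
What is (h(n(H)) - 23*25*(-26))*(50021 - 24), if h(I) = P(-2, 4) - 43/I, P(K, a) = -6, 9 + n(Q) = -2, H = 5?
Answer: 8220856719/11 ≈ 7.4735e+8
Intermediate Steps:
n(Q) = -11 (n(Q) = -9 - 2 = -11)
h(I) = -6 - 43/I
(h(n(H)) - 23*25*(-26))*(50021 - 24) = ((-6 - 43/(-11)) - 23*25*(-26))*(50021 - 24) = ((-6 - 43*(-1/11)) - 575*(-26))*49997 = ((-6 + 43/11) + 14950)*49997 = (-23/11 + 14950)*49997 = (164427/11)*49997 = 8220856719/11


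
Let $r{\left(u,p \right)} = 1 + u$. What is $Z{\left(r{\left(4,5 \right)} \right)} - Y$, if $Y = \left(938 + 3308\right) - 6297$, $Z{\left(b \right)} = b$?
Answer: $2056$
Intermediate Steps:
$Y = -2051$ ($Y = 4246 - 6297 = -2051$)
$Z{\left(r{\left(4,5 \right)} \right)} - Y = \left(1 + 4\right) - -2051 = 5 + 2051 = 2056$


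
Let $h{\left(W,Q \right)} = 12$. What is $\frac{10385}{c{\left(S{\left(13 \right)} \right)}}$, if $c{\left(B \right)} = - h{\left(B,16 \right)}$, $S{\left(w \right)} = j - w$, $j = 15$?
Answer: $- \frac{10385}{12} \approx -865.42$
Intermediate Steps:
$S{\left(w \right)} = 15 - w$
$c{\left(B \right)} = -12$ ($c{\left(B \right)} = \left(-1\right) 12 = -12$)
$\frac{10385}{c{\left(S{\left(13 \right)} \right)}} = \frac{10385}{-12} = 10385 \left(- \frac{1}{12}\right) = - \frac{10385}{12}$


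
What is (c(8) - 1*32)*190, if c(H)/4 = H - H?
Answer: -6080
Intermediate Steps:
c(H) = 0 (c(H) = 4*(H - H) = 4*0 = 0)
(c(8) - 1*32)*190 = (0 - 1*32)*190 = (0 - 32)*190 = -32*190 = -6080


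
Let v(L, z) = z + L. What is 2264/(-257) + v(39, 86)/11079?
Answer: -25050731/2847303 ≈ -8.7980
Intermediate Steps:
v(L, z) = L + z
2264/(-257) + v(39, 86)/11079 = 2264/(-257) + (39 + 86)/11079 = 2264*(-1/257) + 125*(1/11079) = -2264/257 + 125/11079 = -25050731/2847303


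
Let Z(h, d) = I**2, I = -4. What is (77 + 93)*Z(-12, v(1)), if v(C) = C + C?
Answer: 2720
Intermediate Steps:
v(C) = 2*C
Z(h, d) = 16 (Z(h, d) = (-4)**2 = 16)
(77 + 93)*Z(-12, v(1)) = (77 + 93)*16 = 170*16 = 2720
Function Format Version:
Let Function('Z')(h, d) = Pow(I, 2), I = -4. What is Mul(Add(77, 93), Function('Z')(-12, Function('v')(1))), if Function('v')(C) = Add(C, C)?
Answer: 2720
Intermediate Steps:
Function('v')(C) = Mul(2, C)
Function('Z')(h, d) = 16 (Function('Z')(h, d) = Pow(-4, 2) = 16)
Mul(Add(77, 93), Function('Z')(-12, Function('v')(1))) = Mul(Add(77, 93), 16) = Mul(170, 16) = 2720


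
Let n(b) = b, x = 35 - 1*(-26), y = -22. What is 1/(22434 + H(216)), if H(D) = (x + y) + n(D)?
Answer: 1/22689 ≈ 4.4074e-5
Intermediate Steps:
x = 61 (x = 35 + 26 = 61)
H(D) = 39 + D (H(D) = (61 - 22) + D = 39 + D)
1/(22434 + H(216)) = 1/(22434 + (39 + 216)) = 1/(22434 + 255) = 1/22689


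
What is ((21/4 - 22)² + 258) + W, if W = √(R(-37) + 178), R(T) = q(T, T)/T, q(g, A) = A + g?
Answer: 8617/16 + 6*√5 ≈ 551.98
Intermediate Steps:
R(T) = 2 (R(T) = (T + T)/T = (2*T)/T = 2)
W = 6*√5 (W = √(2 + 178) = √180 = 6*√5 ≈ 13.416)
((21/4 - 22)² + 258) + W = ((21/4 - 22)² + 258) + 6*√5 = ((-67/4)² + 258) + 6*√5 = (4489/16 + 258) + 6*√5 = 8617/16 + 6*√5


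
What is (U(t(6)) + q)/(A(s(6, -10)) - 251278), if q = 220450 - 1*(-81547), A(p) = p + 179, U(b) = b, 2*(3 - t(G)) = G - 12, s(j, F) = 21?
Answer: -302003/251078 ≈ -1.2028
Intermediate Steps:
t(G) = 9 - G/2 (t(G) = 3 - (G - 12)/2 = 3 - (-12 + G)/2 = 3 + (6 - G/2) = 9 - G/2)
A(p) = 179 + p
q = 301997 (q = 220450 + 81547 = 301997)
(U(t(6)) + q)/(A(s(6, -10)) - 251278) = ((9 - ½*6) + 301997)/((179 + 21) - 251278) = ((9 - 3) + 301997)/(200 - 251278) = (6 + 301997)/(-251078) = 302003*(-1/251078) = -302003/251078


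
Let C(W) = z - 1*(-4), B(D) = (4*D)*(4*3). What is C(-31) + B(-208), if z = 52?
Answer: -9928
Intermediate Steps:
B(D) = 48*D (B(D) = (4*D)*12 = 48*D)
C(W) = 56 (C(W) = 52 - 1*(-4) = 52 + 4 = 56)
C(-31) + B(-208) = 56 + 48*(-208) = 56 - 9984 = -9928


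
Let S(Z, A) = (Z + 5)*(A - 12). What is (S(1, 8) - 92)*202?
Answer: -23432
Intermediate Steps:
S(Z, A) = (-12 + A)*(5 + Z) (S(Z, A) = (5 + Z)*(-12 + A) = (-12 + A)*(5 + Z))
(S(1, 8) - 92)*202 = ((-60 - 12*1 + 5*8 + 8*1) - 92)*202 = ((-60 - 12 + 40 + 8) - 92)*202 = (-24 - 92)*202 = -116*202 = -23432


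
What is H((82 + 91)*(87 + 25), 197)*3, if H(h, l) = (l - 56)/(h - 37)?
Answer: 423/19339 ≈ 0.021873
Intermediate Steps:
H(h, l) = (-56 + l)/(-37 + h)
H((82 + 91)*(87 + 25), 197)*3 = ((-56 + 197)/(-37 + (82 + 91)*(87 + 25)))*3 = (141/(-37 + 173*112))*3 = (141/(-37 + 19376))*3 = (141/19339)*3 = 423/19339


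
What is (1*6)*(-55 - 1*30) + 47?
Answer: -463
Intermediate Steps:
(1*6)*(-55 - 1*30) + 47 = 6*(-55 - 30) + 47 = 6*(-85) + 47 = -510 + 47 = -463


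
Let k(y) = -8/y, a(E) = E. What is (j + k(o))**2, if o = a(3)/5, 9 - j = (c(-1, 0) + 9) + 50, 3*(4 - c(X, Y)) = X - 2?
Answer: 42025/9 ≈ 4669.4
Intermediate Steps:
c(X, Y) = 14/3 - X/3 (c(X, Y) = 4 - (X - 2)/3 = 4 - (-2 + X)/3 = 4 + (2/3 - X/3) = 14/3 - X/3)
j = -55 (j = 9 - (((14/3 - 1/3*(-1)) + 9) + 50) = 9 - (((14/3 + 1/3) + 9) + 50) = 9 - ((5 + 9) + 50) = 9 - (14 + 50) = 9 - 1*64 = 9 - 64 = -55)
o = 3/5 ≈ 0.60000
(j + k(o))**2 = (-55 - 8/3/5)**2 = (-55 - 8*5/3)**2 = (-55 - 40/3)**2 = (-205/3)**2 = 42025/9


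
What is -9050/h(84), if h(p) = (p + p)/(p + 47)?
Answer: -592775/84 ≈ -7056.8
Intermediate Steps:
h(p) = 2*p/(47 + p) (h(p) = (2*p)/(47 + p) = 2*p/(47 + p))
-9050/h(84) = -9050/(2*84/(47 + 84)) = -9050/(2*84/131) = -9050/(2*84*(1/131)) = -9050/168/131 = -9050*131/168 = -592775/84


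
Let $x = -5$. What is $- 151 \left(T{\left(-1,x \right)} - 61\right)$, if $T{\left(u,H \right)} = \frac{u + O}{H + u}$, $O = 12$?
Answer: $\frac{56927}{6} \approx 9487.8$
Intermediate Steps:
$T{\left(u,H \right)} = \frac{12 + u}{H + u}$ ($T{\left(u,H \right)} = \frac{u + 12}{H + u} = \frac{12 + u}{H + u}$)
$- 151 \left(T{\left(-1,x \right)} - 61\right) = - 151 \left(\frac{12 - 1}{-5 - 1} - 61\right) = - 151 \left(\frac{1}{-6} \cdot 11 - 61\right) = - 151 \left(\left(- \frac{1}{6}\right) 11 - 61\right) = - 151 \left(- \frac{11}{6} - 61\right) = \left(-151\right) \left(- \frac{377}{6}\right) = \frac{56927}{6}$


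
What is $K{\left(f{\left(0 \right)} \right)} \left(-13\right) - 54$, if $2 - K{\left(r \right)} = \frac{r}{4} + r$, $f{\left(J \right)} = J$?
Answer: $-80$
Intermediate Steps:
$K{\left(r \right)} = 2 - \frac{5 r}{4}$ ($K{\left(r \right)} = 2 - \left(\frac{r}{4} + r\right) = 2 - \frac{5 r}{4}$)
$K{\left(f{\left(0 \right)} \right)} \left(-13\right) - 54 = \left(2 - 0\right) \left(-13\right) - 54 = \left(2 + 0\right) \left(-13\right) - 54 = 2 \left(-13\right) - 54 = -26 - 54 = -80$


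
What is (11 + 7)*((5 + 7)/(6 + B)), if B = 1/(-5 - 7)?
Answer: 2592/71 ≈ 36.507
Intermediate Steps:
B = -1/12 (B = 1/(-12) = -1/12 ≈ -0.083333)
(11 + 7)*((5 + 7)/(6 + B)) = (11 + 7)*((5 + 7)/(6 - 1/12)) = 18*(12/(71/12)) = 18*(12*(12/71)) = 18*(144/71) = 2592/71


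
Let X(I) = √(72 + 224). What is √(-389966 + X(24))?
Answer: √(-389966 + 2*√74) ≈ 624.46*I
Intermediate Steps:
X(I) = 2*√74 (X(I) = √296 = 2*√74)
√(-389966 + X(24)) = √(-389966 + 2*√74)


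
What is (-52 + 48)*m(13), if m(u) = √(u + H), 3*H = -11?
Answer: -8*√21/3 ≈ -12.220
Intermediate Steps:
H = -11/3 (H = (⅓)*(-11) = -11/3 ≈ -3.6667)
m(u) = √(-11/3 + u) (m(u) = √(u - 11/3) = √(-11/3 + u))
(-52 + 48)*m(13) = (-52 + 48)*(√(-33 + 9*13)/3) = -4*√(-33 + 117)/3 = -4*√84/3 = -4*2*√21/3 = -8*√21/3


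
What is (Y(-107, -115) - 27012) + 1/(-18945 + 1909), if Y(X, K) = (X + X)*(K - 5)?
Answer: -22691953/17036 ≈ -1332.0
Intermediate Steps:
Y(X, K) = 2*X*(-5 + K) (Y(X, K) = (2*X)*(-5 + K) = 2*X*(-5 + K))
(Y(-107, -115) - 27012) + 1/(-18945 + 1909) = (2*(-107)*(-5 - 115) - 27012) + 1/(-18945 + 1909) = (2*(-107)*(-120) - 27012) + 1/(-17036) = (25680 - 27012) - 1/17036 = -1332 - 1/17036 = -22691953/17036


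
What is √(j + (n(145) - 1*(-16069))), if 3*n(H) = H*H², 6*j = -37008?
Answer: 2*√2308746/3 ≈ 1013.0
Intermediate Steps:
j = -6168 (j = (⅙)*(-37008) = -6168)
n(H) = H³/3 (n(H) = (H*H²)/3 = H³/3)
√(j + (n(145) - 1*(-16069))) = √(-6168 + ((⅓)*145³ - 1*(-16069))) = √(-6168 + ((⅓)*3048625 + 16069)) = √(-6168 + (3048625/3 + 16069)) = √(-6168 + 3096832/3) = √(3078328/3) = 2*√2308746/3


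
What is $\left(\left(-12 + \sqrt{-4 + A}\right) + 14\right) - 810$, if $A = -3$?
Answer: $-808 + i \sqrt{7} \approx -808.0 + 2.6458 i$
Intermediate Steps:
$\left(\left(-12 + \sqrt{-4 + A}\right) + 14\right) - 810 = \left(\left(-12 + \sqrt{-4 - 3}\right) + 14\right) - 810 = \left(\left(-12 + \sqrt{-7}\right) + 14\right) - 810 = \left(\left(-12 + i \sqrt{7}\right) + 14\right) - 810 = \left(2 + i \sqrt{7}\right) - 810 = -808 + i \sqrt{7}$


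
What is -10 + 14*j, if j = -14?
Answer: -206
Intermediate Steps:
-10 + 14*j = -10 + 14*(-14) = -10 - 196 = -206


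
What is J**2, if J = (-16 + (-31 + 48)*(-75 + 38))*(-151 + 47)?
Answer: 4499726400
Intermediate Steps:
J = 67080 (J = (-16 + 17*(-37))*(-104) = (-16 - 629)*(-104) = -645*(-104) = 67080)
J**2 = 67080**2 = 4499726400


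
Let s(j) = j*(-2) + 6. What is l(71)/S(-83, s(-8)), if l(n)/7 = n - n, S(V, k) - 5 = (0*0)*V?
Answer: 0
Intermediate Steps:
s(j) = 6 - 2*j (s(j) = -2*j + 6 = 6 - 2*j)
S(V, k) = 5 (S(V, k) = 5 + (0*0)*V = 5 + 0*V = 5 + 0 = 5)
l(n) = 0 (l(n) = 7*(n - n) = 7*0 = 0)
l(71)/S(-83, s(-8)) = 0/5 = 0*(1/5) = 0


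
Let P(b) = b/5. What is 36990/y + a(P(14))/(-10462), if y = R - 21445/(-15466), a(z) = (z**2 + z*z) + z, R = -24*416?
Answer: -74850386232369/20190495971725 ≈ -3.7072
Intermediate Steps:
P(b) = b/5 (P(b) = b*(1/5) = b/5)
R = -9984
a(z) = z + 2*z**2 (a(z) = (z**2 + z**2) + z = 2*z**2 + z = z + 2*z**2)
y = -154391099/15466 (y = -9984 - 21445/(-15466) = -9984 - 21445*(-1/15466) = -9984 + 21445/15466 = -154391099/15466 ≈ -9982.6)
36990/y + a(P(14))/(-10462) = 36990/(-154391099/15466) + (((1/5)*14)*(1 + 2*((1/5)*14)))/(-10462) = 36990*(-15466/154391099) + (14*(1 + 2*(14/5))/5)*(-1/10462) = -572087340/154391099 + (14*(1 + 28/5)/5)*(-1/10462) = -572087340/154391099 + ((14/5)*(33/5))*(-1/10462) = -572087340/154391099 + (462/25)*(-1/10462) = -572087340/154391099 - 231/130775 = -74850386232369/20190495971725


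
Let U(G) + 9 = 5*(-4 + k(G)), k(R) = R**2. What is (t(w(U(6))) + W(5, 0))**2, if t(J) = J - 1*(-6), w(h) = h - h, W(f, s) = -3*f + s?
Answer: 81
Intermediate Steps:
W(f, s) = s - 3*f
U(G) = -29 + 5*G**2 (U(G) = -9 + 5*(-4 + G**2) = -9 + (-20 + 5*G**2) = -29 + 5*G**2)
w(h) = 0
t(J) = 6 + J (t(J) = J + 6 = 6 + J)
(t(w(U(6))) + W(5, 0))**2 = ((6 + 0) + (0 - 3*5))**2 = (6 + (0 - 15))**2 = (6 - 15)**2 = (-9)**2 = 81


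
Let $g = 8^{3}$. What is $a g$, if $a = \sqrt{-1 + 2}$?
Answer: $512$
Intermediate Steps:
$g = 512$
$a = 1$ ($a = \sqrt{1} = 1$)
$a g = 1 \cdot 512 = 512$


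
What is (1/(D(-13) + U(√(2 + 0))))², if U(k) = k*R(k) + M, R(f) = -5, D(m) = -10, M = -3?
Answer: 219/14161 - 130*√2/14161 ≈ 0.0024823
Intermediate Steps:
U(k) = -3 - 5*k (U(k) = k*(-5) - 3 = -5*k - 3 = -3 - 5*k)
(1/(D(-13) + U(√(2 + 0))))² = (1/(-10 + (-3 - 5*√(2 + 0))))² = (1/(-10 + (-3 - 5*√2)))² = (1/(-13 - 5*√2))² = (-13 - 5*√2)⁻²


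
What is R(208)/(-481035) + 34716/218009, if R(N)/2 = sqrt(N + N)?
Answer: 3156/19819 - 8*sqrt(26)/481035 ≈ 0.15916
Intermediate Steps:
R(N) = 2*sqrt(2)*sqrt(N) (R(N) = 2*sqrt(N + N) = 2*sqrt(2*N) = 2*(sqrt(2)*sqrt(N)) = 2*sqrt(2)*sqrt(N))
R(208)/(-481035) + 34716/218009 = (2*sqrt(2)*sqrt(208))/(-481035) + 34716/218009 = (2*sqrt(2)*(4*sqrt(13)))*(-1/481035) + 34716*(1/218009) = (8*sqrt(26))*(-1/481035) + 3156/19819 = -8*sqrt(26)/481035 + 3156/19819 = 3156/19819 - 8*sqrt(26)/481035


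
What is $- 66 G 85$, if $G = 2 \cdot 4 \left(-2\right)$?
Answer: $89760$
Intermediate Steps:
$G = -16$ ($G = 8 \left(-2\right) = -16$)
$- 66 G 85 = \left(-66\right) \left(-16\right) 85 = 1056 \cdot 85 = 89760$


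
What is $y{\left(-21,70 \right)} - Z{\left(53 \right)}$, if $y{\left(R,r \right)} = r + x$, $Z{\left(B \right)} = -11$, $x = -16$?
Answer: $65$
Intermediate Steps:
$y{\left(R,r \right)} = -16 + r$ ($y{\left(R,r \right)} = r - 16 = -16 + r$)
$y{\left(-21,70 \right)} - Z{\left(53 \right)} = \left(-16 + 70\right) - -11 = 54 + 11 = 65$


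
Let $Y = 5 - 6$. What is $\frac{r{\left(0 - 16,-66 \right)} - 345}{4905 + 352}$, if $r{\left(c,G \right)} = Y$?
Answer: $- \frac{346}{5257} \approx -0.065817$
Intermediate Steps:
$Y = -1$
$r{\left(c,G \right)} = -1$
$\frac{r{\left(0 - 16,-66 \right)} - 345}{4905 + 352} = \frac{-1 - 345}{4905 + 352} = - \frac{346}{5257}$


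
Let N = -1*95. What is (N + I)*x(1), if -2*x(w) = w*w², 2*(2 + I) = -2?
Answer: 49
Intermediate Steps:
N = -95
I = -3 (I = -2 + (½)*(-2) = -2 - 1 = -3)
x(w) = -w³/2 (x(w) = -w*w²/2 = -w³/2)
(N + I)*x(1) = (-95 - 3)*(-½*1³) = -(-49) = -98*(-½) = 49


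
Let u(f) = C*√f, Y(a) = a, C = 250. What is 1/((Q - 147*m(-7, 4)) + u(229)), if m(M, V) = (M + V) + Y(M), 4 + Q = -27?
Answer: -1439/12241779 + 250*√229/12241779 ≈ 0.00019149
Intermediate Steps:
Q = -31 (Q = -4 - 27 = -31)
u(f) = 250*√f
m(M, V) = V + 2*M (m(M, V) = (M + V) + M = V + 2*M)
1/((Q - 147*m(-7, 4)) + u(229)) = 1/((-31 - 147*(4 + 2*(-7))) + 250*√229) = 1/((-31 - 147*(4 - 14)) + 250*√229) = 1/((-31 - 147*(-10)) + 250*√229) = 1/((-31 + 1470) + 250*√229) = 1/(1439 + 250*√229)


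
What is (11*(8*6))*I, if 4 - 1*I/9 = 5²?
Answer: -99792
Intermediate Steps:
I = -189 (I = 36 - 9*5² = 36 - 9*25 = 36 - 225 = -189)
(11*(8*6))*I = (11*(8*6))*(-189) = (11*48)*(-189) = 528*(-189) = -99792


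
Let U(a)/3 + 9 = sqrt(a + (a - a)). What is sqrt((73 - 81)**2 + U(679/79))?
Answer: sqrt(230917 + 237*sqrt(53641))/79 ≈ 6.7672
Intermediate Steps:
U(a) = -27 + 3*sqrt(a) (U(a) = -27 + 3*sqrt(a + (a - a)) = -27 + 3*sqrt(a + 0) = -27 + 3*sqrt(a))
sqrt((73 - 81)**2 + U(679/79)) = sqrt((73 - 81)**2 + (-27 + 3*sqrt(679/79))) = sqrt((-8)**2 + (-27 + 3*sqrt(679*(1/79)))) = sqrt(64 + (-27 + 3*sqrt(679/79))) = sqrt(64 + (-27 + 3*(sqrt(53641)/79))) = sqrt(64 + (-27 + 3*sqrt(53641)/79)) = sqrt(37 + 3*sqrt(53641)/79)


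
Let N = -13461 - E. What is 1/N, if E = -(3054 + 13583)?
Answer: 1/3176 ≈ 0.00031486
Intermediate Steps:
E = -16637 (E = -1*16637 = -16637)
N = 3176 (N = -13461 - 1*(-16637) = -13461 + 16637 = 3176)
1/N = 1/3176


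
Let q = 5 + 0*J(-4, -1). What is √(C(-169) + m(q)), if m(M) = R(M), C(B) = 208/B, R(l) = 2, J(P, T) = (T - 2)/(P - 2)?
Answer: √130/13 ≈ 0.87706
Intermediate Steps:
J(P, T) = (-2 + T)/(-2 + P)
q = 5 (q = 5 + 0*((-2 - 1)/(-2 - 4)) = 5 + 0*(-3/(-6)) = 5 + 0*(-⅙*(-3)) = 5 + 0*(½) = 5 + 0 = 5)
m(M) = 2
√(C(-169) + m(q)) = √(208/(-169) + 2) = √(208*(-1/169) + 2) = √(-16/13 + 2) = √(10/13) = √130/13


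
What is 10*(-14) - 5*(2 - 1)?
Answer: -145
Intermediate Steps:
10*(-14) - 5*(2 - 1) = -140 - 5*1 = -140 - 5 = -145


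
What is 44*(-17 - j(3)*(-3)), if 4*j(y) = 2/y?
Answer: -726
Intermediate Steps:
j(y) = 1/(2*y) (j(y) = (2/y)/4 = 1/(2*y))
44*(-17 - j(3)*(-3)) = 44*(-17 - 1/(2*3)*(-3)) = 44*(-17 - 1*⅙*(-3)) = 44*(-17 - ⅙*(-3)) = 44*(-17 + ½) = 44*(-33/2) = -726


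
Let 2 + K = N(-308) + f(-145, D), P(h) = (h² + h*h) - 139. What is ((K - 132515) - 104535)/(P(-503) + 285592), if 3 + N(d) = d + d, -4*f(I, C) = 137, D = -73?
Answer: -950821/3165884 ≈ -0.30033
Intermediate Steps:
f(I, C) = -137/4 (f(I, C) = -¼*137 = -137/4)
N(d) = -3 + 2*d (N(d) = -3 + (d + d) = -3 + 2*d)
P(h) = -139 + 2*h² (P(h) = (h² + h²) - 139 = 2*h² - 139 = -139 + 2*h²)
K = -2621/4 (K = -2 + ((-3 + 2*(-308)) - 137/4) = -2 + ((-3 - 616) - 137/4) = -2 + (-619 - 137/4) = -2 - 2613/4 = -2621/4 ≈ -655.25)
((K - 132515) - 104535)/(P(-503) + 285592) = ((-2621/4 - 132515) - 104535)/((-139 + 2*(-503)²) + 285592) = (-532681/4 - 104535)/((-139 + 2*253009) + 285592) = -950821/(4*((-139 + 506018) + 285592)) = -950821/(4*(505879 + 285592)) = -950821/4/791471 = -950821/4*1/791471 = -950821/3165884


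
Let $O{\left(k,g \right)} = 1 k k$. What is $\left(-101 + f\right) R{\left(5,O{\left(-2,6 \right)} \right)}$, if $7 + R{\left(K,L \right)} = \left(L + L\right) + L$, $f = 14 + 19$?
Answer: $-340$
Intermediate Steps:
$f = 33$
$O{\left(k,g \right)} = k^{2}$ ($O{\left(k,g \right)} = k k = k^{2}$)
$R{\left(K,L \right)} = -7 + 3 L$ ($R{\left(K,L \right)} = -7 + \left(\left(L + L\right) + L\right) = -7 + \left(2 L + L\right) = -7 + 3 L$)
$\left(-101 + f\right) R{\left(5,O{\left(-2,6 \right)} \right)} = \left(-101 + 33\right) \left(-7 + 3 \left(-2\right)^{2}\right) = - 68 \left(-7 + 3 \cdot 4\right) = - 68 \left(-7 + 12\right) = \left(-68\right) 5 = -340$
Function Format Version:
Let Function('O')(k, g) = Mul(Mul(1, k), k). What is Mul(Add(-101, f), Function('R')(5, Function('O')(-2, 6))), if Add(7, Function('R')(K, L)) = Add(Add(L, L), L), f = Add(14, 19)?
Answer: -340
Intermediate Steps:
f = 33
Function('O')(k, g) = Pow(k, 2) (Function('O')(k, g) = Mul(k, k) = Pow(k, 2))
Function('R')(K, L) = Add(-7, Mul(3, L)) (Function('R')(K, L) = Add(-7, Add(Add(L, L), L)) = Add(-7, Add(Mul(2, L), L)) = Add(-7, Mul(3, L)))
Mul(Add(-101, f), Function('R')(5, Function('O')(-2, 6))) = Mul(Add(-101, 33), Add(-7, Mul(3, Pow(-2, 2)))) = Mul(-68, Add(-7, Mul(3, 4))) = Mul(-68, Add(-7, 12)) = Mul(-68, 5) = -340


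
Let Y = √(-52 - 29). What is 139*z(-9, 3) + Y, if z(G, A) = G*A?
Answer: -3753 + 9*I ≈ -3753.0 + 9.0*I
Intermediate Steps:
Y = 9*I (Y = √(-81) = 9*I ≈ 9.0*I)
z(G, A) = A*G
139*z(-9, 3) + Y = 139*(3*(-9)) + 9*I = 139*(-27) + 9*I = -3753 + 9*I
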